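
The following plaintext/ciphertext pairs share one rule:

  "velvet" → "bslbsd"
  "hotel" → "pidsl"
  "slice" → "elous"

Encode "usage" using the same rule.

cewqs

v(21)→b(1) and e(4)→s(18) fit y≡25x+22 (mod 26); the inverse of 25 mod 26 is 25. Each letter's alphabet position (a=0..z=25) is mapped through 25·x+22 mod 26 — an affine cipher.
For usage: u(20)→25·20+22≡2=c; s(18)→25·18+22≡4=e; a(0)→25·0+22≡22=w; g(6)→25·6+22≡16=q; e(4)→25·4+22≡18=s (all mod 26).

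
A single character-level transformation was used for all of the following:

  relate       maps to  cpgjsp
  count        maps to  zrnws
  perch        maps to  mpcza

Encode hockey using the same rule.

r(17)→c(2) and e(4)→p(15) fit y≡21x+9 (mod 26); the inverse of 21 mod 26 is 5. This is an affine cipher: with a=0,…,z=25, each position x becomes (21x+9) mod 26.
For hockey: h(7)→21·7+9≡0=a; o(14)→21·14+9≡17=r; c(2)→21·2+9≡25=z; k(10)→21·10+9≡11=l; e(4)→21·4+9≡15=p; y(24)→21·24+9≡19=t (all mod 26).

arzlpt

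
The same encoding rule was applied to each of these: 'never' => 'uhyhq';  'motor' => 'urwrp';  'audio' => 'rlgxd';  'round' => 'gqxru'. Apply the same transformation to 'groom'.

The output letters match the input read backwards, each shifted +3: never reversed is reven. Read the word backwards and shift each letter +3.
For groom: reverse → moorg; then shift: m+3=p, o+3=r, o+3=r, r+3=u, g+3=j.

prruj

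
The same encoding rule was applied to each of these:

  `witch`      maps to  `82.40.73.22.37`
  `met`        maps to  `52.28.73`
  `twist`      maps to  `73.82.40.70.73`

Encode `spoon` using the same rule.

70.61.58.58.55

w(#23)→82 and i(#9)→40: differences scale by 3, so n = 3·pos + 13. The formula is n = 3×(alphabet index, a=1) + 13.
For spoon: s=19→70, p=16→61, o=15→58, o=15→58, n=14→55.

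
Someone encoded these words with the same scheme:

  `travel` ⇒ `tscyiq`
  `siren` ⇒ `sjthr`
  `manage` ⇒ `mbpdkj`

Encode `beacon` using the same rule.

bfcfss

In travel: t→t is +0, r→s is +1, a→c is +2, v→y is +3 — the shift increases by 1 each position. The shift increases by 1 at each position, starting from +0: 0, 1, 2, ….
On beacon: b+0=b, e+1=f, a+2=c, c+3=f, o+4=s, n+5=s.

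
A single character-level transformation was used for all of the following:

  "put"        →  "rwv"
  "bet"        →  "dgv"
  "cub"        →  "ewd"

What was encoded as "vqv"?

It's a constant shift of +2 (ROT2).
Decoding vqv: v−2=t, q−2=o, v−2=t.

tot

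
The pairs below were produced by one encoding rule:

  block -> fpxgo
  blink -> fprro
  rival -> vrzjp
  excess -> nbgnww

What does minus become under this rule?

qrrdw

Two shifts are in play — +9 for a/e/i/o/u, +4 for every other letter.
For minus: m(cons)+4=q, i(vowel)+9=r, n(cons)+4=r, u(vowel)+9=d, s(cons)+4=w.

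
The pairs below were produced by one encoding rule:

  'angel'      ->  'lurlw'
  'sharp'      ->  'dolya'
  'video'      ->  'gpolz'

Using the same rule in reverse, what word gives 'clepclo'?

A repeating key of period 2 is used — shifts +11, +7 over and over.
Decoding clepclo: c−11=r, l−7=e, e−11=t, p−7=i, c−11=r, l−7=e, o−11=d.

retired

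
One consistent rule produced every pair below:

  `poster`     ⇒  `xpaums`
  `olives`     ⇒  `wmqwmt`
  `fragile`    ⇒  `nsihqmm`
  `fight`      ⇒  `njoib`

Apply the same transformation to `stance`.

A repeating key of period 2 is used — shifts +8, +1 over and over.
On stance: s+8=a, t+1=u, a+8=i, n+1=o, c+8=k, e+1=f.

auiokf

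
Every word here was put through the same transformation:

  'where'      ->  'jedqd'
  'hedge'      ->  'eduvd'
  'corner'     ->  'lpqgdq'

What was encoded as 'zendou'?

Each letter's alphabet position (a=0..z=25) is mapped through 9·x+19 mod 26 — an affine cipher.
Undoing it on zendou: z(25)→3·(25−19)≡18=s; e(4)→3·(4−19)≡7=h; n(13)→3·(13−19)≡8=i; d(3)→3·(3−19)≡4=e; o(14)→3·(14−19)≡11=l; u(20)→3·(20−19)≡3=d (all mod 26).

shield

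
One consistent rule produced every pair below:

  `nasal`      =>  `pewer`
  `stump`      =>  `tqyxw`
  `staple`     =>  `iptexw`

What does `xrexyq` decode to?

mutant

The word is reversed, then every letter is shifted forward by 4.
Undoing it on xrexyq: shift back: x−4=t, r−4=n, e−4=a, x−4=t, y−4=u, q−4=m → tnatum; then reverse → mutant.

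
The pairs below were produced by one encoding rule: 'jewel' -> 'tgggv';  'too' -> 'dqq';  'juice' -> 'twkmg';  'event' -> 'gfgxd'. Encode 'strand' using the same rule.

cdbcxn

The rule splits by letter class: vowels +2, consonants +10.
On strand: s(cons)+10=c, t(cons)+10=d, r(cons)+10=b, a(vowel)+2=c, n(cons)+10=x, d(cons)+10=n.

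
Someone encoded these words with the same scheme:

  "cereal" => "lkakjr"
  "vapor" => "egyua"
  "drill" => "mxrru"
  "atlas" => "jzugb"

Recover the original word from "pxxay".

A repeating key of period 2 is used — shifts +9, +6 over and over.
Reversing it on pxxay: p−9=g, x−6=r, x−9=o, a−6=u, y−9=p.

group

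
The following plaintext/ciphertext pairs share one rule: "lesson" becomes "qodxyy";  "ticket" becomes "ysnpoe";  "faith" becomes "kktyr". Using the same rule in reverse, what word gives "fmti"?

Shifts by position in lesson: pos 0: l→q (+5), pos 1: e→o (+10), pos 2: s→d (+11), pos 3: s→x (+5), pos 4: o→y (+10), pos 5: n→y (+11) — repeating every 3. The shifts repeat in a cycle of length 3: positions 0,1,… shift by +5, +10, +11, then the pattern repeats.
Decoding fmti: f−5=a, m−10=c, t−11=i, i−5=d.

acid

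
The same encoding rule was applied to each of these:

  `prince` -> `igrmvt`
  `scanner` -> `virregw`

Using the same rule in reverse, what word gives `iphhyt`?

The output letters match the input read backwards, each shifted +4: prince reversed is ecnirp. Read the word backwards and shift each letter +4.
Reversing it on iphhyt: shift back: i−4=e, p−4=l, h−4=d, h−4=d, y−4=u, t−4=p → elddup; then reverse → puddle.

puddle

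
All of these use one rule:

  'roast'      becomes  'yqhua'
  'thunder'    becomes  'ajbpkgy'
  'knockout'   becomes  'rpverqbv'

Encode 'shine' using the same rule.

Shifts by position in roast: pos 0: r→y (+7), pos 1: o→q (+2), pos 2: a→h (+7), pos 3: s→u (+2) — repeating every 2. It's a Vigenère-style cipher with numeric key [7,2]: position i shifts by key[i mod 2].
On shine: s+7=z, h+2=j, i+7=p, n+2=p, e+7=l.

zjppl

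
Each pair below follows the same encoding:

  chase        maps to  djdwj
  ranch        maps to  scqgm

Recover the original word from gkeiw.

fiber

Each letter shifts forward by (position + 1), i.e. 1, 2, 3, … — the shift grows by one for each successive letter.
Decoding gkeiw: g−1=f, k−2=i, e−3=b, i−4=e, w−5=r.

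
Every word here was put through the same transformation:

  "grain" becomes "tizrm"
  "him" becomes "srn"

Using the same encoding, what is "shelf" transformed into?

Each pair mirrors across the alphabet (g↔t, r↔i, a↔z): positions sum to 25. Each letter is replaced by its mirror in the alphabet: a↔z, b↔y, c↔x, and so on (the Atbash cipher).
Applying it to shelf: s↔h, h↔s, e↔v, l↔o, f↔u.

hsvou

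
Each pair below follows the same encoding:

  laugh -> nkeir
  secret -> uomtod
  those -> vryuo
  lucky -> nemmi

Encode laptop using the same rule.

nkzvyz

Shifts by position in laugh: pos 0: l→n (+2), pos 1: a→k (+10), pos 2: u→e (+10), pos 3: g→i (+2), pos 4: h→r (+10) — repeating every 3. The shifts repeat in a cycle of length 3: positions 0,1,… shift by +2, +10, +10, then the pattern repeats.
On laptop: l+2=n, a+10=k, p+10=z, t+2=v, o+10=y, p+10=z.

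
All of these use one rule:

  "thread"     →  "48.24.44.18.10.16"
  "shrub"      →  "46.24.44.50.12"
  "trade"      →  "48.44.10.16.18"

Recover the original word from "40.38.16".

pod

With a=1..z=26, the number is 2·pos + 8.
Reversing it on 40.38.16: 40→(40−8)÷2=16=p, 38→(38−8)÷2=15=o, 16→(16−8)÷2=4=d.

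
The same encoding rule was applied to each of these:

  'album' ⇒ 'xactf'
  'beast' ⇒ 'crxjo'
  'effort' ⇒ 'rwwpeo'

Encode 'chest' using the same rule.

a(0)→x(23) and l(11)→a(0) fit y≡5x+23 (mod 26); the inverse of 5 mod 26 is 21. This is an affine cipher: with a=0,…,z=25, each position x becomes (5x+23) mod 26.
For chest: c(2)→5·2+23≡7=h; h(7)→5·7+23≡6=g; e(4)→5·4+23≡17=r; s(18)→5·18+23≡9=j; t(19)→5·19+23≡14=o (all mod 26).

hgrjo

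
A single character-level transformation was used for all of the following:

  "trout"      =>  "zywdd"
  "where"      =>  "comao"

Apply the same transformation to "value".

In trout: t→z is +6, r→y is +7, o→w is +8, u→d is +9 — the shift increases by 1 each position. The shift increases by 1 at each position, starting from +6: 6, 7, 8, ….
On value: v+6=b, a+7=h, l+8=t, u+9=d, e+10=o.

bhtdo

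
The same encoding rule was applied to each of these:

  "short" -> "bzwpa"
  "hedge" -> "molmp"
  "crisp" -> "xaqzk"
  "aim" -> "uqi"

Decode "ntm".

The output letters match the input read backwards, each shifted +8: short reversed is trohs. The word is reversed, then every letter is shifted forward by 8.
Decoding ntm: shift back: n−8=f, t−8=l, m−8=e → fle; then reverse → elf.

elf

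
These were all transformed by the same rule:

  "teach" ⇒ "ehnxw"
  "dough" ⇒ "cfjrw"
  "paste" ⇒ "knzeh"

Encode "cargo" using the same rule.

t(19)→e(4) and e(4)→h(7) fit y≡5x+13 (mod 26); the inverse of 5 mod 26 is 21. Each letter's alphabet position (a=0..z=25) is mapped through 5·x+13 mod 26 — an affine cipher.
Applying it to cargo: c(2)→5·2+13≡23=x; a(0)→5·0+13≡13=n; r(17)→5·17+13≡20=u; g(6)→5·6+13≡17=r; o(14)→5·14+13≡5=f (all mod 26).

xnurf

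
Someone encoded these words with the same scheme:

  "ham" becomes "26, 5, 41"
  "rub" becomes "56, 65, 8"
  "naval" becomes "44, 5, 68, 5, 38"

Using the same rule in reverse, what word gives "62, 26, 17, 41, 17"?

With a=1..z=26, the number is 3·pos + 2.
Decoding 62, 26, 17, 41, 17: 62→(62−2)÷3=20=t, 26→(26−2)÷3=8=h, 17→(17−2)÷3=5=e, 41→(41−2)÷3=13=m, 17→(17−2)÷3=5=e.

theme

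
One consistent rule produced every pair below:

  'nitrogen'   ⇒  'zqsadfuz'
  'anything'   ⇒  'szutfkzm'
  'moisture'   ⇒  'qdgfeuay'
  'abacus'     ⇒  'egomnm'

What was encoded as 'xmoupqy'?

medical

The output letters match the input read backwards, each shifted +12: nitrogen reversed is negortin. Read the word backwards and shift each letter +12.
Decoding xmoupqy: shift back: x−12=l, m−12=a, o−12=c, u−12=i, p−12=d, q−12=e, y−12=m → lacidem; then reverse → medical.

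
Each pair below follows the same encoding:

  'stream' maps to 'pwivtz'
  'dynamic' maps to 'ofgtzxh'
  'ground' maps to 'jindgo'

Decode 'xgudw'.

s(18)→p(15) and t(19)→w(22) fit y≡7x+19 (mod 26); the inverse of 7 mod 26 is 15. Treating letters as 0–25, the rule is x ↦ 7x + 19 (mod 26).
Reversing it on xgudw: x(23)→15·(23−19)≡8=i; g(6)→15·(6−19)≡13=n; u(20)→15·(20−19)≡15=p; d(3)→15·(3−19)≡20=u; w(22)→15·(22−19)≡19=t (all mod 26).

input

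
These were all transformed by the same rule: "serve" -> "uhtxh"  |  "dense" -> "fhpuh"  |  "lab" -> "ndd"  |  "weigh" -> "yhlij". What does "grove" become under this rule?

The shift depends on letter class: consonant s→u is +2, but vowel e→h is +3. Two shifts are in play — +3 for a/e/i/o/u, +2 for every other letter.
For grove: g(cons)+2=i, r(cons)+2=t, o(vowel)+3=r, v(cons)+2=x, e(vowel)+3=h.

itrxh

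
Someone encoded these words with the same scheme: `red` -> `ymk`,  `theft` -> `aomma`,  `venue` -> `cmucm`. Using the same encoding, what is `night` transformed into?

uqnoa

The shift depends on letter class: consonant r→y is +7, but vowel e→m is +8. Vowels shift forward by 8 and consonants shift forward by 7.
Applying it to night: n(cons)+7=u, i(vowel)+8=q, g(cons)+7=n, h(cons)+7=o, t(cons)+7=a.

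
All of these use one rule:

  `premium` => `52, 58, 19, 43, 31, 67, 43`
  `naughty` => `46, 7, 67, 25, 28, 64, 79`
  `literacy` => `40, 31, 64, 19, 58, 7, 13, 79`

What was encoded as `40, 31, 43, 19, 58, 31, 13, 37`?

p(#16)→52 and r(#18)→58: differences scale by 3, so n = 3·pos + 4. With a=1..z=26, the number is 3·pos + 4.
Reversing it on 40, 31, 43, 19, 58, 31, 13, 37: 40→(40−4)÷3=12=l, 31→(31−4)÷3=9=i, 43→(43−4)÷3=13=m, 19→(19−4)÷3=5=e, 58→(58−4)÷3=18=r, 31→(31−4)÷3=9=i, 13→(13−4)÷3=3=c, 37→(37−4)÷3=11=k.

limerick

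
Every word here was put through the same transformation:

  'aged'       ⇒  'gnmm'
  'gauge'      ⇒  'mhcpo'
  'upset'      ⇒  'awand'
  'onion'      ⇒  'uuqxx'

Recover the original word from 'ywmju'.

speak

In aged: a→g is +6, g→n is +7, e→m is +8, d→m is +9 — the shift increases by 1 each position. Each letter shifts forward by (position + 6), i.e. 6, 7, 8, … — the shift grows by one for each successive letter.
Decoding ywmju: y−6=s, w−7=p, m−8=e, j−9=a, u−10=k.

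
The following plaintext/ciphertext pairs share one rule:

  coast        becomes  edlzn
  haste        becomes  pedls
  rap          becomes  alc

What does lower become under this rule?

cphzw

The output letters match the input read backwards, each shifted +11: coast reversed is tsaoc. Two steps: reverse the string, then apply a Caesar shift of +11.
Applying it to lower: reverse → rewol; then shift: r+11=c, e+11=p, w+11=h, o+11=z, l+11=w.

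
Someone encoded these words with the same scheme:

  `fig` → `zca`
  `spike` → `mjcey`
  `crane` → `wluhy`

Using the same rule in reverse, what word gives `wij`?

Compare letters: f→z is +20, i→c is +20, g→a is +20 — a constant shift. This is a Caesar cipher with shift 20.
Decoding wij: w−20=c, i−20=o, j−20=p.

cop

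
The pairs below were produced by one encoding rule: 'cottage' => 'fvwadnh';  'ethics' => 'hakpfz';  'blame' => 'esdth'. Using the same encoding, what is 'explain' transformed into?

hessdpq

It's a Vigenère-style cipher with numeric key [3,7]: position i shifts by key[i mod 2].
Applying it to explain: e+3=h, x+7=e, p+3=s, l+7=s, a+3=d, i+7=p, n+3=q.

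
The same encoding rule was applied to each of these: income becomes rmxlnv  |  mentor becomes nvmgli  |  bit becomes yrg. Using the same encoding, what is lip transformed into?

Each pair mirrors across the alphabet (i↔r, n↔m, c↔x): positions sum to 25. Each letter is replaced by its mirror in the alphabet: a↔z, b↔y, c↔x, and so on (the Atbash cipher).
On lip: l↔o, i↔r, p↔k.

ork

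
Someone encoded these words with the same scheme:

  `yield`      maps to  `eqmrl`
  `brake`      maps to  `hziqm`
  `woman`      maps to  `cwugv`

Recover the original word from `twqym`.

noise

Shifts by position in yield: pos 0: y→e (+6), pos 1: i→q (+8), pos 2: e→m (+8), pos 3: l→r (+6), pos 4: d→l (+8) — repeating every 3. It's a Vigenère-style cipher with numeric key [6,8,8]: position i shifts by key[i mod 3].
Undoing it on twqym: t−6=n, w−8=o, q−8=i, y−6=s, m−8=e.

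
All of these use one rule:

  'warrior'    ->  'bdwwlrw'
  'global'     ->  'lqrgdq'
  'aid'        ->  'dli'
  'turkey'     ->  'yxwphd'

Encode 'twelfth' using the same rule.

ybhqkym

The shift depends on letter class: consonant w→b is +5, but vowel a→d is +3. Vowels shift forward by 3 and consonants shift forward by 5.
For twelfth: t(cons)+5=y, w(cons)+5=b, e(vowel)+3=h, l(cons)+5=q, f(cons)+5=k, t(cons)+5=y, h(cons)+5=m.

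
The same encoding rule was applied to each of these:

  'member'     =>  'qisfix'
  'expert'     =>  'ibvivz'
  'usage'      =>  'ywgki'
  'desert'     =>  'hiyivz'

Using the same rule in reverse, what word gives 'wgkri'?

scene

Shifts by position in member: pos 0: m→q (+4), pos 1: e→i (+4), pos 2: m→s (+6), pos 3: b→f (+4), pos 4: e→i (+4), pos 5: r→x (+6) — repeating every 3. A repeating key of period 3 is used — shifts +4, +4, +6 over and over.
Decoding wgkri: w−4=s, g−4=c, k−6=e, r−4=n, i−4=e.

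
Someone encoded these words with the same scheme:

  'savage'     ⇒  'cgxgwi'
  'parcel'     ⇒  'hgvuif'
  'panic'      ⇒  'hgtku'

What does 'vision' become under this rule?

xkckat

s(18)→c(2) and a(0)→g(6) fit y≡7x+6 (mod 26); the inverse of 7 mod 26 is 15. This is an affine cipher: with a=0,…,z=25, each position x becomes (7x+6) mod 26.
For vision: v(21)→7·21+6≡23=x; i(8)→7·8+6≡10=k; s(18)→7·18+6≡2=c; i(8)→7·8+6≡10=k; o(14)→7·14+6≡0=a; n(13)→7·13+6≡19=t (all mod 26).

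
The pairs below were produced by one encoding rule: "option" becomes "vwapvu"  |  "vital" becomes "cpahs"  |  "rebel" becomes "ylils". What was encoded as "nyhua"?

It's a constant shift of +7 (ROT7).
Reversing it on nyhua: n−7=g, y−7=r, h−7=a, u−7=n, a−7=t.

grant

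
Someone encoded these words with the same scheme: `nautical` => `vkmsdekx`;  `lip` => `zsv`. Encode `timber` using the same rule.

The output letters match the input read backwards, each shifted +10: nautical reversed is lacituan. Two steps: reverse the string, then apply a Caesar shift of +10.
On timber: reverse → rebmit; then shift: r+10=b, e+10=o, b+10=l, m+10=w, i+10=s, t+10=d.

bolwsd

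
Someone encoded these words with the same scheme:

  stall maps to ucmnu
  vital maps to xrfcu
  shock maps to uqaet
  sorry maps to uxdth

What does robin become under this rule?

txnkw

Shifts by position in stall: pos 0: s→u (+2), pos 1: t→c (+9), pos 2: a→m (+12), pos 3: l→n (+2), pos 4: l→u (+9) — repeating every 3. It's a Vigenère-style cipher with numeric key [2,9,12]: position i shifts by key[i mod 3].
Applying it to robin: r+2=t, o+9=x, b+12=n, i+2=k, n+9=w.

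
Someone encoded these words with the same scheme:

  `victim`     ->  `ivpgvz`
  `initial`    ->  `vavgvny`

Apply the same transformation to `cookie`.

Compare letters: v→i is +13, i→v is +13, c→p is +13 — a constant shift. It's a constant shift of +13 (ROT13).
On cookie: c+13=p, o+13=b, o+13=b, k+13=x, i+13=v, e+13=r.

pbbxvr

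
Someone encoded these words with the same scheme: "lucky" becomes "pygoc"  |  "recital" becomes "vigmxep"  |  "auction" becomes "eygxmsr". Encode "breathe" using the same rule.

fviexli

Compare letters: l→p is +4, u→y is +4, c→g is +4 — a constant shift. Each letter is shifted forward by 4 in the alphabet (a Caesar shift of +4).
For breathe: b+4=f, r+4=v, e+4=i, a+4=e, t+4=x, h+4=l, e+4=i.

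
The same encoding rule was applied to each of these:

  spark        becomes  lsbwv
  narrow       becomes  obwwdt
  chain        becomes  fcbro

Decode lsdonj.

sponge

s(18)→l(11) and p(15)→s(18) fit y≡15x+1 (mod 26); the inverse of 15 mod 26 is 7. Each letter's alphabet position (a=0..z=25) is mapped through 15·x+1 mod 26 — an affine cipher.
Reversing it on lsdonj: l(11)→7·(11−1)≡18=s; s(18)→7·(18−1)≡15=p; d(3)→7·(3−1)≡14=o; o(14)→7·(14−1)≡13=n; n(13)→7·(13−1)≡6=g; j(9)→7·(9−1)≡4=e (all mod 26).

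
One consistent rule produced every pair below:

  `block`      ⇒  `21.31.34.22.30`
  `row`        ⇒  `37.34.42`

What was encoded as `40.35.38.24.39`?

b is letter #2 and maps to 21: an offset of 19. Each letter is replaced by its alphabet position (a=1..z=26) + 19.
Undoing it on 40.35.38.24.39: 40→(40−19)÷1=21=u, 35→(35−19)÷1=16=p, 38→(38−19)÷1=19=s, 24→(24−19)÷1=5=e, 39→(39−19)÷1=20=t.

upset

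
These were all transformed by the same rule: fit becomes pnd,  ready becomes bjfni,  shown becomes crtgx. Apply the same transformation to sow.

The shift depends on letter class: consonant f→p is +10, but vowel i→n is +5. Two shifts are in play — +5 for a/e/i/o/u, +10 for every other letter.
Applying it to sow: s(cons)+10=c, o(vowel)+5=t, w(cons)+10=g.

ctg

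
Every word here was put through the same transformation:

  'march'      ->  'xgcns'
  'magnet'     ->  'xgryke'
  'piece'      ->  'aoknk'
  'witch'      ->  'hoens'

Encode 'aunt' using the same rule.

The shift depends on letter class: consonant m→x is +11, but vowel a→g is +6. The rule splits by letter class: vowels +6, consonants +11.
On aunt: a(vowel)+6=g, u(vowel)+6=a, n(cons)+11=y, t(cons)+11=e.

gaye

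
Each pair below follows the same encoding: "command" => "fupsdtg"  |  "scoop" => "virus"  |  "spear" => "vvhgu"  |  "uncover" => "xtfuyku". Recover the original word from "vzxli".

Shifts by position in command: pos 0: c→f (+3), pos 1: o→u (+6), pos 2: m→p (+3), pos 3: m→s (+6) — repeating every 2. A repeating key of period 2 is used — shifts +3, +6 over and over.
Undoing it on vzxli: v−3=s, z−6=t, x−3=u, l−6=f, i−3=f.

stuff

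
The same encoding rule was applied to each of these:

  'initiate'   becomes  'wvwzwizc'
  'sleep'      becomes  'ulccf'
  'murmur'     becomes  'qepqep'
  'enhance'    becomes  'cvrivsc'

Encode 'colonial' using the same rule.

salavwil

Treating letters as 0–25, the rule is x ↦ 5x + 8 (mod 26).
Applying it to colonial: c(2)→5·2+8≡18=s; o(14)→5·14+8≡0=a; l(11)→5·11+8≡11=l; o(14)→5·14+8≡0=a; n(13)→5·13+8≡21=v; i(8)→5·8+8≡22=w; a(0)→5·0+8≡8=i; l(11)→5·11+8≡11=l (all mod 26).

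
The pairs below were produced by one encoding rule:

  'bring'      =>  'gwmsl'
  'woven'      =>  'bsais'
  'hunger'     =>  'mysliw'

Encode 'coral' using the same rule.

hsweq

Two shifts are in play — +4 for a/e/i/o/u, +5 for every other letter.
On coral: c(cons)+5=h, o(vowel)+4=s, r(cons)+5=w, a(vowel)+4=e, l(cons)+5=q.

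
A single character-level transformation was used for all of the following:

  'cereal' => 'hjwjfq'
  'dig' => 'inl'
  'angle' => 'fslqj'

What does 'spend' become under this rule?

It's a constant shift of +5 (ROT5).
On spend: s+5=x, p+5=u, e+5=j, n+5=s, d+5=i.

xujsi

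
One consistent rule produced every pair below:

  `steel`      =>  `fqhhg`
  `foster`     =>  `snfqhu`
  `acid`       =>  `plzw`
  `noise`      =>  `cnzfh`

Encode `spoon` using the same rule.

Treating letters as 0–25, the rule is x ↦ 11x + 15 (mod 26).
For spoon: s(18)→11·18+15≡5=f; p(15)→11·15+15≡24=y; o(14)→11·14+15≡13=n; o(14)→11·14+15≡13=n; n(13)→11·13+15≡2=c (all mod 26).

fynnc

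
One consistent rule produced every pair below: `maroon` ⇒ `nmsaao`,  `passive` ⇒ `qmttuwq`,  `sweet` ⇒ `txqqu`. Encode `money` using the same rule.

naoqz

The shift depends on letter class: consonant m→n is +1, but vowel a→m is +12. The rule splits by letter class: vowels +12, consonants +1.
Applying it to money: m(cons)+1=n, o(vowel)+12=a, n(cons)+1=o, e(vowel)+12=q, y(cons)+1=z.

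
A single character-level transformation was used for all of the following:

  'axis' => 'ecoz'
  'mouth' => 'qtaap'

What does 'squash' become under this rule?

Each letter shifts forward by (position + 4), i.e. 4, 5, 6, … — the shift grows by one for each successive letter.
For squash: s+4=w, q+5=v, u+6=a, a+7=h, s+8=a, h+9=q.

wvahaq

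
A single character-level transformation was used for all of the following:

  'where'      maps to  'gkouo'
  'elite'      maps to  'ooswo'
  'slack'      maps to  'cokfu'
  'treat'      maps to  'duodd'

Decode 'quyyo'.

grove

Shifts by position in where: pos 0: w→g (+10), pos 1: h→k (+3), pos 2: e→o (+10), pos 3: r→u (+3) — repeating every 2. The shifts repeat in a cycle of length 2: positions 0,1,… shift by +10, +3, then the pattern repeats.
Decoding quyyo: q−10=g, u−3=r, y−10=o, y−3=v, o−10=e.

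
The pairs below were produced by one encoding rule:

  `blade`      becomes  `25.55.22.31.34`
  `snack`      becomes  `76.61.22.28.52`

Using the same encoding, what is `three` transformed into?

79.43.73.34.34

b(#2)→25 and l(#12)→55: differences scale by 3, so n = 3·pos + 19. The formula is n = 3×(alphabet index, a=1) + 19.
On three: t=20→79, h=8→43, r=18→73, e=5→34, e=5→34.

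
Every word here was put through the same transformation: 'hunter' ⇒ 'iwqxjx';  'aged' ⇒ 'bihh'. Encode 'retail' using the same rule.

In hunter: h→i is +1, u→w is +2, n→q is +3, t→x is +4 — the shift increases by 1 each position. Letter i (0-indexed) is shifted by i+1, so successive shifts are 1, 2, 3, ….
Applying it to retail: r+1=s, e+2=g, t+3=w, a+4=e, i+5=n, l+6=r.

sgwenr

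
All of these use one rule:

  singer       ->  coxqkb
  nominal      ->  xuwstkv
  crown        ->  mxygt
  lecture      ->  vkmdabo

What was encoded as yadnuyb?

outdoor

Shifts by position in singer: pos 0: s→c (+10), pos 1: i→o (+6), pos 2: n→x (+10), pos 3: g→q (+10), pos 4: e→k (+6), pos 5: r→b (+10) — repeating every 3. A repeating key of period 3 is used — shifts +10, +6, +10 over and over.
Reversing it on yadnuyb: y−10=o, a−6=u, d−10=t, n−10=d, u−6=o, y−10=o, b−10=r.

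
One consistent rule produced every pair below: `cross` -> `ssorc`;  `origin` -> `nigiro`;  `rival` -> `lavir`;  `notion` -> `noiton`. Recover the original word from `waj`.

jaw

The output letters match the input read backwards: cross reversed is ssorc. The word is simply reversed.
Undoing it on waj: then reverse → jaw.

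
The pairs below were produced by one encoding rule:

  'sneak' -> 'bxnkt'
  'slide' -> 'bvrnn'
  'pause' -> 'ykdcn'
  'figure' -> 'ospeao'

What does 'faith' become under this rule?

Shifts by position in sneak: pos 0: s→b (+9), pos 1: n→x (+10), pos 2: e→n (+9), pos 3: a→k (+10) — repeating every 2. It's a Vigenère-style cipher with numeric key [9,10]: position i shifts by key[i mod 2].
On faith: f+9=o, a+10=k, i+9=r, t+10=d, h+9=q.

okrdq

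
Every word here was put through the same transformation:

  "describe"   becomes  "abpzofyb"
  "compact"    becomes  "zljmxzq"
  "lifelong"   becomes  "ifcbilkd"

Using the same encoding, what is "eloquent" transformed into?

Compare letters: d→a is +23, e→b is +23, s→p is +23 — a constant shift. Each letter is shifted forward by 23 in the alphabet (a Caesar shift of +23).
Applying it to eloquent: e+23=b, l+23=i, o+23=l, q+23=n, u+23=r, e+23=b, n+23=k, t+23=q.

bilnrbkq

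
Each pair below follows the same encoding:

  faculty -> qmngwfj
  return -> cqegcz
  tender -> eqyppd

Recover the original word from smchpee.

harvest

Shifts by position in faculty: pos 0: f→q (+11), pos 1: a→m (+12), pos 2: c→n (+11), pos 3: u→g (+12) — repeating every 2. A repeating key of period 2 is used — shifts +11, +12 over and over.
Decoding smchpee: s−11=h, m−12=a, c−11=r, h−12=v, p−11=e, e−12=s, e−11=t.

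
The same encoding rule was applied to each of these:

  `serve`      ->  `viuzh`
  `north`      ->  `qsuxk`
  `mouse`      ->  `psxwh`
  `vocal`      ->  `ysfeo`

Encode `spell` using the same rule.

Shifts by position in serve: pos 0: s→v (+3), pos 1: e→i (+4), pos 2: r→u (+3), pos 3: v→z (+4) — repeating every 2. The shifts repeat in a cycle of length 2: positions 0,1,… shift by +3, +4, then the pattern repeats.
On spell: s+3=v, p+4=t, e+3=h, l+4=p, l+3=o.

vthpo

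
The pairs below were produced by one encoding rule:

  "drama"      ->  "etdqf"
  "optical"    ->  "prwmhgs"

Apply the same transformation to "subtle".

In drama: d→e is +1, r→t is +2, a→d is +3, m→q is +4 — the shift increases by 1 each position. The shift increases by 1 at each position, starting from +1: 1, 2, 3, ….
On subtle: s+1=t, u+2=w, b+3=e, t+4=x, l+5=q, e+6=k.

twexqk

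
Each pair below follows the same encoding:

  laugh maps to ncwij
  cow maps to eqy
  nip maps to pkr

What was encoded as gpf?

Compare letters: l→n is +2, a→c is +2, u→w is +2 — a constant shift. It's a constant shift of +2 (ROT2).
Undoing it on gpf: g−2=e, p−2=n, f−2=d.

end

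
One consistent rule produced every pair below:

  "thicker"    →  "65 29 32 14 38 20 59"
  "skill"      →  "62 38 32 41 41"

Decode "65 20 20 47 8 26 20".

t(#20)→65 and h(#8)→29: differences scale by 3, so n = 3·pos + 5. Each letter becomes 3×(its alphabet position, a=1..z=26) + 5.
Undoing it on 65 20 20 47 8 26 20: 65→(65−5)÷3=20=t, 20→(20−5)÷3=5=e, 20→(20−5)÷3=5=e, 47→(47−5)÷3=14=n, 8→(8−5)÷3=1=a, 26→(26−5)÷3=7=g, 20→(20−5)÷3=5=e.

teenage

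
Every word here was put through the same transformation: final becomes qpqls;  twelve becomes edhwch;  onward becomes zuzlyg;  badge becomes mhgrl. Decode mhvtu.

basin

Shifts by position in final: pos 0: f→q (+11), pos 1: i→p (+7), pos 2: n→q (+3), pos 3: a→l (+11), pos 4: l→s (+7) — repeating every 3. It's a Vigenère-style cipher with numeric key [11,7,3]: position i shifts by key[i mod 3].
Reversing it on mhvtu: m−11=b, h−7=a, v−3=s, t−11=i, u−7=n.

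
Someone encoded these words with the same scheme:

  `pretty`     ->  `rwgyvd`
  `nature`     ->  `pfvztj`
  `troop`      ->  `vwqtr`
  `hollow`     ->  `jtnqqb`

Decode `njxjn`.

Shifts by position in pretty: pos 0: p→r (+2), pos 1: r→w (+5), pos 2: e→g (+2), pos 3: t→y (+5) — repeating every 2. The shifts repeat in a cycle of length 2: positions 0,1,… shift by +2, +5, then the pattern repeats.
Decoding njxjn: n−2=l, j−5=e, x−2=v, j−5=e, n−2=l.

level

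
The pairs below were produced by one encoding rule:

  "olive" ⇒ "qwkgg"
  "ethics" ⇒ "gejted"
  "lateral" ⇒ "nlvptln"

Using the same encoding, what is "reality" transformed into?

Shifts by position in olive: pos 0: o→q (+2), pos 1: l→w (+11), pos 2: i→k (+2), pos 3: v→g (+11) — repeating every 2. It's a Vigenère-style cipher with numeric key [2,11]: position i shifts by key[i mod 2].
On reality: r+2=t, e+11=p, a+2=c, l+11=w, i+2=k, t+11=e, y+2=a.

tpcwkea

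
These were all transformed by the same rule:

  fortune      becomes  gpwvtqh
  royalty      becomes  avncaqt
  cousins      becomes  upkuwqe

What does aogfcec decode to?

The output letters match the input read backwards, each shifted +2: fortune reversed is enutrof. The word is reversed, then every letter is shifted forward by 2.
Decoding aogfcec: shift back: a−2=y, o−2=m, g−2=e, f−2=d, c−2=a, e−2=c, c−2=a → ymedaca; then reverse → academy.

academy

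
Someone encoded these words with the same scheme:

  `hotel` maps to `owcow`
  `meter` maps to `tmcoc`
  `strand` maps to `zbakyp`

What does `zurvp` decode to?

In hotel: h→o is +7, o→w is +8, t→c is +9, e→o is +10 — the shift increases by 1 each position. The shift increases by 1 at each position, starting from +7: 7, 8, 9, ….
Undoing it on zurvp: z−7=s, u−8=m, r−9=i, v−10=l, p−11=e.

smile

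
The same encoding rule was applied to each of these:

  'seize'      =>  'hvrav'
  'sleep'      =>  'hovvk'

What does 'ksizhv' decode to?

Each pair mirrors across the alphabet (s↔h, e↔v, i↔r): positions sum to 25. Each letter is replaced by its mirror in the alphabet: a↔z, b↔y, c↔x, and so on (the Atbash cipher).
Reversing it on ksizhv: k↔p, s↔h, i↔r, z↔a, h↔s, v↔e.

phrase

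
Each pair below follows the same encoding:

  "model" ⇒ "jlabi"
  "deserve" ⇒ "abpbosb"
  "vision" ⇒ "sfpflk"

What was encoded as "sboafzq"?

Compare letters: m→j is +23, o→l is +23, d→a is +23 — a constant shift. Each letter is shifted forward by 23 in the alphabet (a Caesar shift of +23).
Undoing it on sboafzq: s−23=v, b−23=e, o−23=r, a−23=d, f−23=i, z−23=c, q−23=t.

verdict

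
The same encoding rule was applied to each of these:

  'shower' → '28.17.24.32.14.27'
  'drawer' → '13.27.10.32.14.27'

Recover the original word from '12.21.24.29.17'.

cloth

s is letter #19 and maps to 28: an offset of 9. The number is (letter's place in the alphabet, a=1) + 9.
Decoding 12.21.24.29.17: 12→(12−9)÷1=3=c, 21→(21−9)÷1=12=l, 24→(24−9)÷1=15=o, 29→(29−9)÷1=20=t, 17→(17−9)÷1=8=h.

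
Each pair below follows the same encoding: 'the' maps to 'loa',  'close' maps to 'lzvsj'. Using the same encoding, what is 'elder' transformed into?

The output letters match the input read backwards, each shifted +7: the reversed is eht. Two steps: reverse the string, then apply a Caesar shift of +7.
Applying it to elder: reverse → redle; then shift: r+7=y, e+7=l, d+7=k, l+7=s, e+7=l.

ylksl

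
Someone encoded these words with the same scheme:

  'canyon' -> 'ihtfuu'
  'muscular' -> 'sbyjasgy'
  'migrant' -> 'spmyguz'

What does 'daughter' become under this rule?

jhannaky

Shifts by position in canyon: pos 0: c→i (+6), pos 1: a→h (+7), pos 2: n→t (+6), pos 3: y→f (+7) — repeating every 2. A repeating key of period 2 is used — shifts +6, +7 over and over.
On daughter: d+6=j, a+7=h, u+6=a, g+7=n, h+6=n, t+7=a, e+6=k, r+7=y.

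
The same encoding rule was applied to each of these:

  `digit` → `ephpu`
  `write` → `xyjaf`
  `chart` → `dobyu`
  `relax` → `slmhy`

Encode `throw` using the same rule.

uosvx

Shifts by position in digit: pos 0: d→e (+1), pos 1: i→p (+7), pos 2: g→h (+1), pos 3: i→p (+7) — repeating every 2. It's a Vigenère-style cipher with numeric key [1,7]: position i shifts by key[i mod 2].
On throw: t+1=u, h+7=o, r+1=s, o+7=v, w+1=x.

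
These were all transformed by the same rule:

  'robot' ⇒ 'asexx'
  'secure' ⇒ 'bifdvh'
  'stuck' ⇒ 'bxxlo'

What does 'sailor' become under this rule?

Shifts by position in robot: pos 0: r→a (+9), pos 1: o→s (+4), pos 2: b→e (+3), pos 3: o→x (+9), pos 4: t→x (+4) — repeating every 3. It's a Vigenère-style cipher with numeric key [9,4,3]: position i shifts by key[i mod 3].
For sailor: s+9=b, a+4=e, i+3=l, l+9=u, o+4=s, r+3=u.

belusu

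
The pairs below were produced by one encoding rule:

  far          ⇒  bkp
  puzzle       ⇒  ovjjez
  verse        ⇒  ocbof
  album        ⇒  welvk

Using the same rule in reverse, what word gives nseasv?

liquid

The output letters match the input read backwards, each shifted +10: far reversed is raf. The word is reversed, then every letter is shifted forward by 10.
Decoding nseasv: shift back: n−10=d, s−10=i, e−10=u, a−10=q, s−10=i, v−10=l → diuqil; then reverse → liquid.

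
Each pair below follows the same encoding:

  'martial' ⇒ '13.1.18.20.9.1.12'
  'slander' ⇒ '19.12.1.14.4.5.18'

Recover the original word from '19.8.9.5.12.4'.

m is letter #13 and maps to 13: an offset of 0. Each letter is replaced by its alphabet position (a=1, b=2, …, z=26).
Reversing it on 19.8.9.5.12.4: 19=s, 8=h, 9=i, 5=e, 12=l, 4=d.

shield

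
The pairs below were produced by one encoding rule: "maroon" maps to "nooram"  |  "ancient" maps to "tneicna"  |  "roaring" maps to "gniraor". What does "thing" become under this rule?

The output letters match the input read backwards: maroon reversed is nooram. It's just the letters in reverse order.
On thing: reverse → gniht.

gniht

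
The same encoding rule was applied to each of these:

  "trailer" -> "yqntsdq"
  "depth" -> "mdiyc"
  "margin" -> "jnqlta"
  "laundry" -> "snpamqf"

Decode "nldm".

aged

t(19)→y(24) and r(17)→q(16) fit y≡17x+13 (mod 26); the inverse of 17 mod 26 is 23. Each letter's alphabet position (a=0..z=25) is mapped through 17·x+13 mod 26 — an affine cipher.
Decoding nldm: n(13)→23·(13−13)≡0=a; l(11)→23·(11−13)≡6=g; d(3)→23·(3−13)≡4=e; m(12)→23·(12−13)≡3=d (all mod 26).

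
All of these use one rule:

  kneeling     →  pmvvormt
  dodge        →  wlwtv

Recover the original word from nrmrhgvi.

minister

This is the alphabet-reversal cipher (Atbash): a becomes z, b becomes y, etc.
Reversing it on nrmrhgvi: n↔m, r↔i, m↔n, r↔i, h↔s, g↔t, v↔e, i↔r.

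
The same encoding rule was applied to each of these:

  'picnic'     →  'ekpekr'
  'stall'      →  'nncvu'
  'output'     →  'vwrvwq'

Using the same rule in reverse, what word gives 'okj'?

him

The output letters match the input read backwards, each shifted +2: picnic reversed is cincip. Two steps: reverse the string, then apply a Caesar shift of +2.
Undoing it on okj: shift back: o−2=m, k−2=i, j−2=h → mih; then reverse → him.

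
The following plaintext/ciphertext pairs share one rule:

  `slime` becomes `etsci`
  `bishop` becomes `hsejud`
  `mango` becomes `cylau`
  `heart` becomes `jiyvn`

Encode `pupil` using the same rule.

s(18)→e(4) and l(11)→t(19) fit y≡9x+24 (mod 26); the inverse of 9 mod 26 is 3. Each letter's alphabet position (a=0..z=25) is mapped through 9·x+24 mod 26 — an affine cipher.
On pupil: p(15)→9·15+24≡3=d; u(20)→9·20+24≡22=w; p(15)→9·15+24≡3=d; i(8)→9·8+24≡18=s; l(11)→9·11+24≡19=t (all mod 26).

dwdst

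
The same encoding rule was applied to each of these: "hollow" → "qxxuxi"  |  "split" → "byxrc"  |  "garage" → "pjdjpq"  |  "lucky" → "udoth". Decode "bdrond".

Shifts by position in hollow: pos 0: h→q (+9), pos 1: o→x (+9), pos 2: l→x (+12), pos 3: l→u (+9), pos 4: o→x (+9), pos 5: w→i (+12) — repeating every 3. A repeating key of period 3 is used — shifts +9, +9, +12 over and over.
Undoing it on bdrond: b−9=s, d−9=u, r−12=f, o−9=f, n−9=e, d−12=r.

suffer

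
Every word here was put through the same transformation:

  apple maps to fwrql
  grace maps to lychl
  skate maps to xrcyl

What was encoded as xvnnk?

Shifts by position in apple: pos 0: a→f (+5), pos 1: p→w (+7), pos 2: p→r (+2), pos 3: l→q (+5), pos 4: e→l (+7) — repeating every 3. The shifts repeat in a cycle of length 3: positions 0,1,… shift by +5, +7, +2, then the pattern repeats.
Decoding xvnnk: x−5=s, v−7=o, n−2=l, n−5=i, k−7=d.

solid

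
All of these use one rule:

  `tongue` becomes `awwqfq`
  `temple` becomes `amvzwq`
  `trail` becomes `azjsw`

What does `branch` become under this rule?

izjxnt

In tongue: t→a is +7, o→w is +8, n→w is +9, g→q is +10 — the shift increases by 1 each position. Each letter shifts forward by (position + 7), i.e. 7, 8, 9, … — the shift grows by one for each successive letter.
For branch: b+7=i, r+8=z, a+9=j, n+10=x, c+11=n, h+12=t.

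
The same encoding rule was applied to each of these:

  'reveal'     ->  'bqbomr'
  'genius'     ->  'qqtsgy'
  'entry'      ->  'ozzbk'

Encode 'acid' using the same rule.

Shifts by position in reveal: pos 0: r→b (+10), pos 1: e→q (+12), pos 2: v→b (+6), pos 3: e→o (+10), pos 4: a→m (+12), pos 5: l→r (+6) — repeating every 3. It's a Vigenère-style cipher with numeric key [10,12,6]: position i shifts by key[i mod 3].
For acid: a+10=k, c+12=o, i+6=o, d+10=n.

koon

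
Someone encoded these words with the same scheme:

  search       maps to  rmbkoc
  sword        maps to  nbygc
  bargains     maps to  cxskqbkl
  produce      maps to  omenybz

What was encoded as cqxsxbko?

Read the word backwards and shift each letter +10.
Decoding cqxsxbko: shift back: c−10=s, q−10=g, x−10=n, s−10=i, x−10=n, b−10=r, k−10=a, o−10=e → sgninrae; then reverse → earnings.

earnings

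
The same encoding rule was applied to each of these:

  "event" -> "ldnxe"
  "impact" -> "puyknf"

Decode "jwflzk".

cowboy

Letter i (0-indexed) is shifted by i+7, so successive shifts are 7, 8, 9, ….
Decoding jwflzk: j−7=c, w−8=o, f−9=w, l−10=b, z−11=o, k−12=y.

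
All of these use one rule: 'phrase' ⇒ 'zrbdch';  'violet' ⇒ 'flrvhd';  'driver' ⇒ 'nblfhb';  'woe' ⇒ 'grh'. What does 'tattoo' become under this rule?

ddddrr

Vowels shift forward by 3 and consonants shift forward by 10.
For tattoo: t(cons)+10=d, a(vowel)+3=d, t(cons)+10=d, t(cons)+10=d, o(vowel)+3=r, o(vowel)+3=r.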